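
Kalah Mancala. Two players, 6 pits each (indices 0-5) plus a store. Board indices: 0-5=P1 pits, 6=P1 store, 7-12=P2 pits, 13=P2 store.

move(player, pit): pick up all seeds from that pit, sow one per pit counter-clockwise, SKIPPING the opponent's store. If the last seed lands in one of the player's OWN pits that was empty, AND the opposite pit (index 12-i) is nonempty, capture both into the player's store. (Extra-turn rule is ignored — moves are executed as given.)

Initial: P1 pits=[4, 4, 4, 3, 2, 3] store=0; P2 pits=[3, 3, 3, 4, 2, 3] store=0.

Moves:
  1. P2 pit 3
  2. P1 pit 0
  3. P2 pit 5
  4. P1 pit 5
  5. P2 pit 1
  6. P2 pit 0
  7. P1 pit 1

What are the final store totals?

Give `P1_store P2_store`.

Move 1: P2 pit3 -> P1=[5,4,4,3,2,3](0) P2=[3,3,3,0,3,4](1)
Move 2: P1 pit0 -> P1=[0,5,5,4,3,4](0) P2=[3,3,3,0,3,4](1)
Move 3: P2 pit5 -> P1=[1,6,6,4,3,4](0) P2=[3,3,3,0,3,0](2)
Move 4: P1 pit5 -> P1=[1,6,6,4,3,0](1) P2=[4,4,4,0,3,0](2)
Move 5: P2 pit1 -> P1=[0,6,6,4,3,0](1) P2=[4,0,5,1,4,0](4)
Move 6: P2 pit0 -> P1=[0,6,6,4,3,0](1) P2=[0,1,6,2,5,0](4)
Move 7: P1 pit1 -> P1=[0,0,7,5,4,1](2) P2=[1,1,6,2,5,0](4)

Answer: 2 4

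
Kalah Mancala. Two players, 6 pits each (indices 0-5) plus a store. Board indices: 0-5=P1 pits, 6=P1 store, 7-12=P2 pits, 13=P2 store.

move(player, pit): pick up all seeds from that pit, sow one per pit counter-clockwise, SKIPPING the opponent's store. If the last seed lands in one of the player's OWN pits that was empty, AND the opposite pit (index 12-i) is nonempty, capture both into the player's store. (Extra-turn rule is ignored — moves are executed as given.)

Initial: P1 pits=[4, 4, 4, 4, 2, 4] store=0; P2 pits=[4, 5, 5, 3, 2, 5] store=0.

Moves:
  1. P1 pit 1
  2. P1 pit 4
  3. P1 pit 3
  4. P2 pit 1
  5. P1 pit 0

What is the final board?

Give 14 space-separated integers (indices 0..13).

Answer: 0 1 6 1 2 8 2 6 0 6 4 3 6 1

Derivation:
Move 1: P1 pit1 -> P1=[4,0,5,5,3,5](0) P2=[4,5,5,3,2,5](0)
Move 2: P1 pit4 -> P1=[4,0,5,5,0,6](1) P2=[5,5,5,3,2,5](0)
Move 3: P1 pit3 -> P1=[4,0,5,0,1,7](2) P2=[6,6,5,3,2,5](0)
Move 4: P2 pit1 -> P1=[5,0,5,0,1,7](2) P2=[6,0,6,4,3,6](1)
Move 5: P1 pit0 -> P1=[0,1,6,1,2,8](2) P2=[6,0,6,4,3,6](1)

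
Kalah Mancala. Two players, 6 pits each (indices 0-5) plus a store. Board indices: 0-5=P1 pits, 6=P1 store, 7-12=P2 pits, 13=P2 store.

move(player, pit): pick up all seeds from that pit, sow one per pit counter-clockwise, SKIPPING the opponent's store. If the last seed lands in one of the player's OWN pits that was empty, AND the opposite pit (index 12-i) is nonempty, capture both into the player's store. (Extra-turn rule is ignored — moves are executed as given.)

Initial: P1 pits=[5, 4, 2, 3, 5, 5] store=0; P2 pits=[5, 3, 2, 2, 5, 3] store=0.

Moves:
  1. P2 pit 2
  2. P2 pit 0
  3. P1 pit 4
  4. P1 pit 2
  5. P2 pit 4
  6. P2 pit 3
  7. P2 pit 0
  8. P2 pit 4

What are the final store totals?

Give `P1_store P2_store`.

Move 1: P2 pit2 -> P1=[5,4,2,3,5,5](0) P2=[5,3,0,3,6,3](0)
Move 2: P2 pit0 -> P1=[5,4,2,3,5,5](0) P2=[0,4,1,4,7,4](0)
Move 3: P1 pit4 -> P1=[5,4,2,3,0,6](1) P2=[1,5,2,4,7,4](0)
Move 4: P1 pit2 -> P1=[5,4,0,4,0,6](7) P2=[1,0,2,4,7,4](0)
Move 5: P2 pit4 -> P1=[6,5,1,5,1,6](7) P2=[1,0,2,4,0,5](1)
Move 6: P2 pit3 -> P1=[7,5,1,5,1,6](7) P2=[1,0,2,0,1,6](2)
Move 7: P2 pit0 -> P1=[7,5,1,5,0,6](7) P2=[0,0,2,0,1,6](4)
Move 8: P2 pit4 -> P1=[7,5,1,5,0,6](7) P2=[0,0,2,0,0,7](4)

Answer: 7 4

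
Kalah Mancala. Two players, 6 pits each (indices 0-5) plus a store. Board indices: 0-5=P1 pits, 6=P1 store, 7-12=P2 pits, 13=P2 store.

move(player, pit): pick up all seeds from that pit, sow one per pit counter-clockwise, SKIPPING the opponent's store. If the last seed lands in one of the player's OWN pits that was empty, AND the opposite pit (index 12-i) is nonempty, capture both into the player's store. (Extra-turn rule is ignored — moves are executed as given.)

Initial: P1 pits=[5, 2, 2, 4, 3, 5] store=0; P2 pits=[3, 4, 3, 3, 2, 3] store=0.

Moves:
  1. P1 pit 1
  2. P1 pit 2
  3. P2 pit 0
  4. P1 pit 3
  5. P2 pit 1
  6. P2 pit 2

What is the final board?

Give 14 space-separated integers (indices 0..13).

Answer: 7 1 0 0 5 7 1 1 0 0 6 4 5 2

Derivation:
Move 1: P1 pit1 -> P1=[5,0,3,5,3,5](0) P2=[3,4,3,3,2,3](0)
Move 2: P1 pit2 -> P1=[5,0,0,6,4,6](0) P2=[3,4,3,3,2,3](0)
Move 3: P2 pit0 -> P1=[5,0,0,6,4,6](0) P2=[0,5,4,4,2,3](0)
Move 4: P1 pit3 -> P1=[5,0,0,0,5,7](1) P2=[1,6,5,4,2,3](0)
Move 5: P2 pit1 -> P1=[6,0,0,0,5,7](1) P2=[1,0,6,5,3,4](1)
Move 6: P2 pit2 -> P1=[7,1,0,0,5,7](1) P2=[1,0,0,6,4,5](2)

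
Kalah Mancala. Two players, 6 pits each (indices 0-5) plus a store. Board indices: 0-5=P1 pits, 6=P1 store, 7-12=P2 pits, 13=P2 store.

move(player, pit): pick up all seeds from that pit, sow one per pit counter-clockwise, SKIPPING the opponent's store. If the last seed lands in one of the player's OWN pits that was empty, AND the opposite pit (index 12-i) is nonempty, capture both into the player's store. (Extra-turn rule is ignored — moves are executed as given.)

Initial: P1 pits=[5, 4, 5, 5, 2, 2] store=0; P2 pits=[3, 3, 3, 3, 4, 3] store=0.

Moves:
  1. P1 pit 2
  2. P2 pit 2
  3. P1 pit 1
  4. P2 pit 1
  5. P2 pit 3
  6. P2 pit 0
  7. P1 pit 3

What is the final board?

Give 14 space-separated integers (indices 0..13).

Answer: 6 1 1 0 5 5 2 1 2 3 2 8 5 1

Derivation:
Move 1: P1 pit2 -> P1=[5,4,0,6,3,3](1) P2=[4,3,3,3,4,3](0)
Move 2: P2 pit2 -> P1=[5,4,0,6,3,3](1) P2=[4,3,0,4,5,4](0)
Move 3: P1 pit1 -> P1=[5,0,1,7,4,4](1) P2=[4,3,0,4,5,4](0)
Move 4: P2 pit1 -> P1=[5,0,1,7,4,4](1) P2=[4,0,1,5,6,4](0)
Move 5: P2 pit3 -> P1=[6,1,1,7,4,4](1) P2=[4,0,1,0,7,5](1)
Move 6: P2 pit0 -> P1=[6,1,1,7,4,4](1) P2=[0,1,2,1,8,5](1)
Move 7: P1 pit3 -> P1=[6,1,1,0,5,5](2) P2=[1,2,3,2,8,5](1)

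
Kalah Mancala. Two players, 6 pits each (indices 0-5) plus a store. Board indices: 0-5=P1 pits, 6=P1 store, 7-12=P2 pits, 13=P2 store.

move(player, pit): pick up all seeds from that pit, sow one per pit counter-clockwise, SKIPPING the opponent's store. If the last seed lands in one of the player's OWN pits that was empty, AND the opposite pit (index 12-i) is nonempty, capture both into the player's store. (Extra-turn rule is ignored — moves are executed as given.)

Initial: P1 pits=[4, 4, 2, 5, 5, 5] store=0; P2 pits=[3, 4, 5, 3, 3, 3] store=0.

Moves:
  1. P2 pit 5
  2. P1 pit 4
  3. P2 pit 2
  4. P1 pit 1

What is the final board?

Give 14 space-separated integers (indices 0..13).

Move 1: P2 pit5 -> P1=[5,5,2,5,5,5](0) P2=[3,4,5,3,3,0](1)
Move 2: P1 pit4 -> P1=[5,5,2,5,0,6](1) P2=[4,5,6,3,3,0](1)
Move 3: P2 pit2 -> P1=[6,6,2,5,0,6](1) P2=[4,5,0,4,4,1](2)
Move 4: P1 pit1 -> P1=[6,0,3,6,1,7](2) P2=[5,5,0,4,4,1](2)

Answer: 6 0 3 6 1 7 2 5 5 0 4 4 1 2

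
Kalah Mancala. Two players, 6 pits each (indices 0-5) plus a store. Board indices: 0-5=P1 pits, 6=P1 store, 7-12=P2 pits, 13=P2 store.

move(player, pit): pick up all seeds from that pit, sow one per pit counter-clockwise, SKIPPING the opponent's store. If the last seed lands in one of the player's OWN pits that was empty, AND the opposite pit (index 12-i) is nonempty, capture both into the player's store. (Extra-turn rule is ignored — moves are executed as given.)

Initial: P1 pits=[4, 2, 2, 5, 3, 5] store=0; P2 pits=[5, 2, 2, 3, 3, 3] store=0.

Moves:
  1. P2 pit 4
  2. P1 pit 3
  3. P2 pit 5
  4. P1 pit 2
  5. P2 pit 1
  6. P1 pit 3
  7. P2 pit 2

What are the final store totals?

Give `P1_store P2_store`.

Answer: 1 13

Derivation:
Move 1: P2 pit4 -> P1=[5,2,2,5,3,5](0) P2=[5,2,2,3,0,4](1)
Move 2: P1 pit3 -> P1=[5,2,2,0,4,6](1) P2=[6,3,2,3,0,4](1)
Move 3: P2 pit5 -> P1=[6,3,3,0,4,6](1) P2=[6,3,2,3,0,0](2)
Move 4: P1 pit2 -> P1=[6,3,0,1,5,7](1) P2=[6,3,2,3,0,0](2)
Move 5: P2 pit1 -> P1=[6,0,0,1,5,7](1) P2=[6,0,3,4,0,0](6)
Move 6: P1 pit3 -> P1=[6,0,0,0,6,7](1) P2=[6,0,3,4,0,0](6)
Move 7: P2 pit2 -> P1=[0,0,0,0,6,7](1) P2=[6,0,0,5,1,0](13)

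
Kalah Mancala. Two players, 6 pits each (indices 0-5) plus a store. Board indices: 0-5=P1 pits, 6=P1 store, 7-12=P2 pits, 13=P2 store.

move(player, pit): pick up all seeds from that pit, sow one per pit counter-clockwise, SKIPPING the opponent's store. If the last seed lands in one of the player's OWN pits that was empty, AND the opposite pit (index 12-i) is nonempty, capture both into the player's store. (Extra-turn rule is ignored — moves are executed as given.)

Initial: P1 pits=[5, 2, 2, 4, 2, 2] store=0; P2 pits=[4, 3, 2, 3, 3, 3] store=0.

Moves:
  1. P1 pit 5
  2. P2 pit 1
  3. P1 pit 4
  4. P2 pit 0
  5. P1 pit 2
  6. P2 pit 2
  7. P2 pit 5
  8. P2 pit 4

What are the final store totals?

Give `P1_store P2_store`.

Answer: 4 3

Derivation:
Move 1: P1 pit5 -> P1=[5,2,2,4,2,0](1) P2=[5,3,2,3,3,3](0)
Move 2: P2 pit1 -> P1=[5,2,2,4,2,0](1) P2=[5,0,3,4,4,3](0)
Move 3: P1 pit4 -> P1=[5,2,2,4,0,1](2) P2=[5,0,3,4,4,3](0)
Move 4: P2 pit0 -> P1=[5,2,2,4,0,1](2) P2=[0,1,4,5,5,4](0)
Move 5: P1 pit2 -> P1=[5,2,0,5,0,1](4) P2=[0,0,4,5,5,4](0)
Move 6: P2 pit2 -> P1=[5,2,0,5,0,1](4) P2=[0,0,0,6,6,5](1)
Move 7: P2 pit5 -> P1=[6,3,1,6,0,1](4) P2=[0,0,0,6,6,0](2)
Move 8: P2 pit4 -> P1=[7,4,2,7,0,1](4) P2=[0,0,0,6,0,1](3)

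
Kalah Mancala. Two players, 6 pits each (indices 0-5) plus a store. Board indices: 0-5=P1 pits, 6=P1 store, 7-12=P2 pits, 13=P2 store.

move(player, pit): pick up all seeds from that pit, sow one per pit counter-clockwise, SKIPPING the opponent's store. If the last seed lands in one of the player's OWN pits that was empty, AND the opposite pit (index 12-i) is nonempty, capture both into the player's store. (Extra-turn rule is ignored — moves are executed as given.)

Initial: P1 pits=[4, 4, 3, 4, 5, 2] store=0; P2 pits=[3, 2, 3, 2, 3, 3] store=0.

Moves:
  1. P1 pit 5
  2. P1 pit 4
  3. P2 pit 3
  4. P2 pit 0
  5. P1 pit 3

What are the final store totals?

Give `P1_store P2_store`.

Answer: 3 0

Derivation:
Move 1: P1 pit5 -> P1=[4,4,3,4,5,0](1) P2=[4,2,3,2,3,3](0)
Move 2: P1 pit4 -> P1=[4,4,3,4,0,1](2) P2=[5,3,4,2,3,3](0)
Move 3: P2 pit3 -> P1=[4,4,3,4,0,1](2) P2=[5,3,4,0,4,4](0)
Move 4: P2 pit0 -> P1=[4,4,3,4,0,1](2) P2=[0,4,5,1,5,5](0)
Move 5: P1 pit3 -> P1=[4,4,3,0,1,2](3) P2=[1,4,5,1,5,5](0)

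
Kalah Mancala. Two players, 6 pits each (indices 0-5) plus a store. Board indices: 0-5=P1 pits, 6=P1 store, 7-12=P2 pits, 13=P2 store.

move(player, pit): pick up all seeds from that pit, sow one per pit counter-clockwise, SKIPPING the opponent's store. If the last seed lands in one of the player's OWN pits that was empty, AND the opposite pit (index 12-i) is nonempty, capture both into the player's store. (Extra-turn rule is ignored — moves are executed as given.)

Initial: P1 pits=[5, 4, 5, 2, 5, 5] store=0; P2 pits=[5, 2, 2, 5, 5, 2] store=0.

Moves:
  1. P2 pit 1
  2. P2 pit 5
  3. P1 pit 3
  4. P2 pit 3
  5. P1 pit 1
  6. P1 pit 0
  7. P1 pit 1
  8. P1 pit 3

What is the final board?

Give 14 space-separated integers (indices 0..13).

Move 1: P2 pit1 -> P1=[5,4,5,2,5,5](0) P2=[5,0,3,6,5,2](0)
Move 2: P2 pit5 -> P1=[6,4,5,2,5,5](0) P2=[5,0,3,6,5,0](1)
Move 3: P1 pit3 -> P1=[6,4,5,0,6,6](0) P2=[5,0,3,6,5,0](1)
Move 4: P2 pit3 -> P1=[7,5,6,0,6,6](0) P2=[5,0,3,0,6,1](2)
Move 5: P1 pit1 -> P1=[7,0,7,1,7,7](1) P2=[5,0,3,0,6,1](2)
Move 6: P1 pit0 -> P1=[0,1,8,2,8,8](2) P2=[6,0,3,0,6,1](2)
Move 7: P1 pit1 -> P1=[0,0,9,2,8,8](2) P2=[6,0,3,0,6,1](2)
Move 8: P1 pit3 -> P1=[0,0,9,0,9,9](2) P2=[6,0,3,0,6,1](2)

Answer: 0 0 9 0 9 9 2 6 0 3 0 6 1 2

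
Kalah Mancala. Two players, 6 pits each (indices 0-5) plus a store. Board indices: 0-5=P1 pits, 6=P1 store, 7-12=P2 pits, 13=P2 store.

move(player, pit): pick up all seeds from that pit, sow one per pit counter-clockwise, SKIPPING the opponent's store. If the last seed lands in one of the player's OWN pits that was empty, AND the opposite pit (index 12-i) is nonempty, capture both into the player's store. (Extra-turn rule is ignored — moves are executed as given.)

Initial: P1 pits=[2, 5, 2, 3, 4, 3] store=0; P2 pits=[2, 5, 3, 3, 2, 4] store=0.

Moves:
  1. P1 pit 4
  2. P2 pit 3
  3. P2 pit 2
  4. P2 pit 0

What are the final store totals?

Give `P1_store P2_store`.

Answer: 1 1

Derivation:
Move 1: P1 pit4 -> P1=[2,5,2,3,0,4](1) P2=[3,6,3,3,2,4](0)
Move 2: P2 pit3 -> P1=[2,5,2,3,0,4](1) P2=[3,6,3,0,3,5](1)
Move 3: P2 pit2 -> P1=[2,5,2,3,0,4](1) P2=[3,6,0,1,4,6](1)
Move 4: P2 pit0 -> P1=[2,5,2,3,0,4](1) P2=[0,7,1,2,4,6](1)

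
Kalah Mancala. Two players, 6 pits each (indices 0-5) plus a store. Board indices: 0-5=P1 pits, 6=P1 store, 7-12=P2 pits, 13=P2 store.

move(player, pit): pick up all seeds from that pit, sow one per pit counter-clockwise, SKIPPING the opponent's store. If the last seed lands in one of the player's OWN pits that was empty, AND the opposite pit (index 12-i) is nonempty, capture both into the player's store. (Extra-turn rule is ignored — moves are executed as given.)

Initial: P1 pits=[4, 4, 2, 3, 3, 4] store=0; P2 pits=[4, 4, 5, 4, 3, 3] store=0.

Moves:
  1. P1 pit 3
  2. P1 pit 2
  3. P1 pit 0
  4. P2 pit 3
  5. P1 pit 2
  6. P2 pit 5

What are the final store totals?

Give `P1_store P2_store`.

Move 1: P1 pit3 -> P1=[4,4,2,0,4,5](1) P2=[4,4,5,4,3,3](0)
Move 2: P1 pit2 -> P1=[4,4,0,1,5,5](1) P2=[4,4,5,4,3,3](0)
Move 3: P1 pit0 -> P1=[0,5,1,2,6,5](1) P2=[4,4,5,4,3,3](0)
Move 4: P2 pit3 -> P1=[1,5,1,2,6,5](1) P2=[4,4,5,0,4,4](1)
Move 5: P1 pit2 -> P1=[1,5,0,3,6,5](1) P2=[4,4,5,0,4,4](1)
Move 6: P2 pit5 -> P1=[2,6,1,3,6,5](1) P2=[4,4,5,0,4,0](2)

Answer: 1 2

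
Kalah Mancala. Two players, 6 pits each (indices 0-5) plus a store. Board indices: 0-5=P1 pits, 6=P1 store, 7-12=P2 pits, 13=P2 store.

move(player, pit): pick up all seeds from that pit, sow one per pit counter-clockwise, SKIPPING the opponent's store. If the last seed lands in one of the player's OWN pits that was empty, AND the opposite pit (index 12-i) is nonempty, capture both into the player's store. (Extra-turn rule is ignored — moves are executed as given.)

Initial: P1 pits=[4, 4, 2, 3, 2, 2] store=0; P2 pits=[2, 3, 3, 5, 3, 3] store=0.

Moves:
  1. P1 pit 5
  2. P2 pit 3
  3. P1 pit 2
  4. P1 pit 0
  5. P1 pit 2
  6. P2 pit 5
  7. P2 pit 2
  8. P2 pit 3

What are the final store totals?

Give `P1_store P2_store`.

Move 1: P1 pit5 -> P1=[4,4,2,3,2,0](1) P2=[3,3,3,5,3,3](0)
Move 2: P2 pit3 -> P1=[5,5,2,3,2,0](1) P2=[3,3,3,0,4,4](1)
Move 3: P1 pit2 -> P1=[5,5,0,4,3,0](1) P2=[3,3,3,0,4,4](1)
Move 4: P1 pit0 -> P1=[0,6,1,5,4,0](5) P2=[0,3,3,0,4,4](1)
Move 5: P1 pit2 -> P1=[0,6,0,6,4,0](5) P2=[0,3,3,0,4,4](1)
Move 6: P2 pit5 -> P1=[1,7,1,6,4,0](5) P2=[0,3,3,0,4,0](2)
Move 7: P2 pit2 -> P1=[0,7,1,6,4,0](5) P2=[0,3,0,1,5,0](4)
Move 8: P2 pit3 -> P1=[0,7,1,6,4,0](5) P2=[0,3,0,0,6,0](4)

Answer: 5 4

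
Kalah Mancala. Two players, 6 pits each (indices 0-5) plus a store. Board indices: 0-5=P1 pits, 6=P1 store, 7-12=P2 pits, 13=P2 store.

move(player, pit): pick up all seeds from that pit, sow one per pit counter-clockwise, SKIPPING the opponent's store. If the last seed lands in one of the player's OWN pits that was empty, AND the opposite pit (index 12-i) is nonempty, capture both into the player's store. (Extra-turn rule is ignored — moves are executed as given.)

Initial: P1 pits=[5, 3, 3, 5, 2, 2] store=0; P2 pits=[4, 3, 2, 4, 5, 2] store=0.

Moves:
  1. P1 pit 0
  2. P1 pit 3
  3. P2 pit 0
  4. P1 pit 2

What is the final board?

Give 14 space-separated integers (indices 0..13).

Move 1: P1 pit0 -> P1=[0,4,4,6,3,3](0) P2=[4,3,2,4,5,2](0)
Move 2: P1 pit3 -> P1=[0,4,4,0,4,4](1) P2=[5,4,3,4,5,2](0)
Move 3: P2 pit0 -> P1=[0,4,4,0,4,4](1) P2=[0,5,4,5,6,3](0)
Move 4: P1 pit2 -> P1=[0,4,0,1,5,5](2) P2=[0,5,4,5,6,3](0)

Answer: 0 4 0 1 5 5 2 0 5 4 5 6 3 0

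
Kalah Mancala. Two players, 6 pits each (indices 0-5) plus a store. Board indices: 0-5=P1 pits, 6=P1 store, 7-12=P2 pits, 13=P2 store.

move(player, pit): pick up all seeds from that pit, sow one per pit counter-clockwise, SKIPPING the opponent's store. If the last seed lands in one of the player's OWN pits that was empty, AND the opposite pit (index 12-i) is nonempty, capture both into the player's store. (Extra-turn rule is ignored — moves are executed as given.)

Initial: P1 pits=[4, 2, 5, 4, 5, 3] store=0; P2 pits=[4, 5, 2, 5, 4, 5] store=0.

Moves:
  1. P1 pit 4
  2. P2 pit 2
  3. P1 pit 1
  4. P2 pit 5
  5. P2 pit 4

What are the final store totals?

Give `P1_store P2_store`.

Answer: 1 2

Derivation:
Move 1: P1 pit4 -> P1=[4,2,5,4,0,4](1) P2=[5,6,3,5,4,5](0)
Move 2: P2 pit2 -> P1=[4,2,5,4,0,4](1) P2=[5,6,0,6,5,6](0)
Move 3: P1 pit1 -> P1=[4,0,6,5,0,4](1) P2=[5,6,0,6,5,6](0)
Move 4: P2 pit5 -> P1=[5,1,7,6,1,4](1) P2=[5,6,0,6,5,0](1)
Move 5: P2 pit4 -> P1=[6,2,8,6,1,4](1) P2=[5,6,0,6,0,1](2)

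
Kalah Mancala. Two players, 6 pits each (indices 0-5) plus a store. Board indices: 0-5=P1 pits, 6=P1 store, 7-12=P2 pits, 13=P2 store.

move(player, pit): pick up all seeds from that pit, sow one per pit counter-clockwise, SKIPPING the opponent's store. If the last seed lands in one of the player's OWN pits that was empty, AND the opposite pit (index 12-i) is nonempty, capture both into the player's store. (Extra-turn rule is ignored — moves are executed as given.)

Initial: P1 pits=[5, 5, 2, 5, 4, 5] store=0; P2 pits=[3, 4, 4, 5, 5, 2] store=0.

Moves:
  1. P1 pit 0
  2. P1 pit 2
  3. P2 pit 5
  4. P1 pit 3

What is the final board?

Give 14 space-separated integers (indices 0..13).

Answer: 1 6 0 0 7 8 1 4 5 5 6 5 0 1

Derivation:
Move 1: P1 pit0 -> P1=[0,6,3,6,5,6](0) P2=[3,4,4,5,5,2](0)
Move 2: P1 pit2 -> P1=[0,6,0,7,6,7](0) P2=[3,4,4,5,5,2](0)
Move 3: P2 pit5 -> P1=[1,6,0,7,6,7](0) P2=[3,4,4,5,5,0](1)
Move 4: P1 pit3 -> P1=[1,6,0,0,7,8](1) P2=[4,5,5,6,5,0](1)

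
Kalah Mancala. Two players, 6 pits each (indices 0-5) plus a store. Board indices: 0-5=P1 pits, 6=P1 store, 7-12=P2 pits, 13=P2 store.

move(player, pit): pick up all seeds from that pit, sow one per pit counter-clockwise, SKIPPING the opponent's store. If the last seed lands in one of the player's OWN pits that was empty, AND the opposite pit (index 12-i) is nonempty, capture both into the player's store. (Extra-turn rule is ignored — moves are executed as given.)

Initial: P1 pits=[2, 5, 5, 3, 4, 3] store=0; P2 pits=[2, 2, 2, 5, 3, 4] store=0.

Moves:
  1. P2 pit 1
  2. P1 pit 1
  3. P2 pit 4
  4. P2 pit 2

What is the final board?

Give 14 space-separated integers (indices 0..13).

Move 1: P2 pit1 -> P1=[2,5,5,3,4,3](0) P2=[2,0,3,6,3,4](0)
Move 2: P1 pit1 -> P1=[2,0,6,4,5,4](1) P2=[2,0,3,6,3,4](0)
Move 3: P2 pit4 -> P1=[3,0,6,4,5,4](1) P2=[2,0,3,6,0,5](1)
Move 4: P2 pit2 -> P1=[3,0,6,4,5,4](1) P2=[2,0,0,7,1,6](1)

Answer: 3 0 6 4 5 4 1 2 0 0 7 1 6 1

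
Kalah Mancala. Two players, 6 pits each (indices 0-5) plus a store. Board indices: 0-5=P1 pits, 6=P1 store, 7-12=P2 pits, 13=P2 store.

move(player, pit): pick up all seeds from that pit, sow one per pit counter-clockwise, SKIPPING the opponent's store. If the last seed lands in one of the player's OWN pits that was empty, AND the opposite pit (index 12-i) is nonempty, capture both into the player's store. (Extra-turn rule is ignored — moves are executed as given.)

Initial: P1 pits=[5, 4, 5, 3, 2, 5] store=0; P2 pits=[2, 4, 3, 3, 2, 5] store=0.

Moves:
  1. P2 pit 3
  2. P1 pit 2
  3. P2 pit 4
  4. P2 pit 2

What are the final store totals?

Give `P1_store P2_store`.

Move 1: P2 pit3 -> P1=[5,4,5,3,2,5](0) P2=[2,4,3,0,3,6](1)
Move 2: P1 pit2 -> P1=[5,4,0,4,3,6](1) P2=[3,4,3,0,3,6](1)
Move 3: P2 pit4 -> P1=[6,4,0,4,3,6](1) P2=[3,4,3,0,0,7](2)
Move 4: P2 pit2 -> P1=[6,4,0,4,3,6](1) P2=[3,4,0,1,1,8](2)

Answer: 1 2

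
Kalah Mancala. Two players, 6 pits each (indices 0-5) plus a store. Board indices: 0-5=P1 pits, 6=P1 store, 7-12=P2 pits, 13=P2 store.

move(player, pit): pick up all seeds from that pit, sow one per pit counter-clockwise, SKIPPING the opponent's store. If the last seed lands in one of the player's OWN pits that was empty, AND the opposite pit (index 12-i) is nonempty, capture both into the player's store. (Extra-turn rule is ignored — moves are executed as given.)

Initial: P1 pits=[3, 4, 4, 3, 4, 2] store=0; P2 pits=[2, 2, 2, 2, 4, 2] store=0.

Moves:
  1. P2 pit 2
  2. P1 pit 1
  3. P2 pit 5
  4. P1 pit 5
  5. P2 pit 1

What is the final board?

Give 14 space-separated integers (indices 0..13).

Answer: 4 0 5 4 5 0 1 3 0 1 4 6 0 1

Derivation:
Move 1: P2 pit2 -> P1=[3,4,4,3,4,2](0) P2=[2,2,0,3,5,2](0)
Move 2: P1 pit1 -> P1=[3,0,5,4,5,3](0) P2=[2,2,0,3,5,2](0)
Move 3: P2 pit5 -> P1=[4,0,5,4,5,3](0) P2=[2,2,0,3,5,0](1)
Move 4: P1 pit5 -> P1=[4,0,5,4,5,0](1) P2=[3,3,0,3,5,0](1)
Move 5: P2 pit1 -> P1=[4,0,5,4,5,0](1) P2=[3,0,1,4,6,0](1)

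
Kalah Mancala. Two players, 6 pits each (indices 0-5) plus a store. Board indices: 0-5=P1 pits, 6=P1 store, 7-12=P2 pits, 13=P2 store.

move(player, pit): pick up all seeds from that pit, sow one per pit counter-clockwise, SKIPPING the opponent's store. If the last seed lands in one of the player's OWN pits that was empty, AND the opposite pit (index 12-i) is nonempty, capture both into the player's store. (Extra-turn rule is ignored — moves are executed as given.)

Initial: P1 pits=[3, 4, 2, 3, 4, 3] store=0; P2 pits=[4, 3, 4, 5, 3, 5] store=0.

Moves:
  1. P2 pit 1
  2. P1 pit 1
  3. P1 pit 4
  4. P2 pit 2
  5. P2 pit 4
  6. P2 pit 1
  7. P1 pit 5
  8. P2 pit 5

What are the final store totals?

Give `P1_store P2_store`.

Answer: 2 8

Derivation:
Move 1: P2 pit1 -> P1=[3,4,2,3,4,3](0) P2=[4,0,5,6,4,5](0)
Move 2: P1 pit1 -> P1=[3,0,3,4,5,4](0) P2=[4,0,5,6,4,5](0)
Move 3: P1 pit4 -> P1=[3,0,3,4,0,5](1) P2=[5,1,6,6,4,5](0)
Move 4: P2 pit2 -> P1=[4,1,3,4,0,5](1) P2=[5,1,0,7,5,6](1)
Move 5: P2 pit4 -> P1=[5,2,4,4,0,5](1) P2=[5,1,0,7,0,7](2)
Move 6: P2 pit1 -> P1=[5,2,4,0,0,5](1) P2=[5,0,0,7,0,7](7)
Move 7: P1 pit5 -> P1=[5,2,4,0,0,0](2) P2=[6,1,1,8,0,7](7)
Move 8: P2 pit5 -> P1=[6,3,5,1,1,1](2) P2=[6,1,1,8,0,0](8)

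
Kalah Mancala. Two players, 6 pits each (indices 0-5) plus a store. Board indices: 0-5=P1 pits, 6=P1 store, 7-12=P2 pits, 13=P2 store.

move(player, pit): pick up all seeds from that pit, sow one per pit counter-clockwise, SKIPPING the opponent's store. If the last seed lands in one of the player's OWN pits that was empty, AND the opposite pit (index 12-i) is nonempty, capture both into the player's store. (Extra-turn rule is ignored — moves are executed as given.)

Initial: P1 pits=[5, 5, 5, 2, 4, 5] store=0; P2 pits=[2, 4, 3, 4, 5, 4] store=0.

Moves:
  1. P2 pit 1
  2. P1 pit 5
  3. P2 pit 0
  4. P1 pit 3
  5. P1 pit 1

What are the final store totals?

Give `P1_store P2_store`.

Answer: 2 0

Derivation:
Move 1: P2 pit1 -> P1=[5,5,5,2,4,5](0) P2=[2,0,4,5,6,5](0)
Move 2: P1 pit5 -> P1=[5,5,5,2,4,0](1) P2=[3,1,5,6,6,5](0)
Move 3: P2 pit0 -> P1=[5,5,5,2,4,0](1) P2=[0,2,6,7,6,5](0)
Move 4: P1 pit3 -> P1=[5,5,5,0,5,1](1) P2=[0,2,6,7,6,5](0)
Move 5: P1 pit1 -> P1=[5,0,6,1,6,2](2) P2=[0,2,6,7,6,5](0)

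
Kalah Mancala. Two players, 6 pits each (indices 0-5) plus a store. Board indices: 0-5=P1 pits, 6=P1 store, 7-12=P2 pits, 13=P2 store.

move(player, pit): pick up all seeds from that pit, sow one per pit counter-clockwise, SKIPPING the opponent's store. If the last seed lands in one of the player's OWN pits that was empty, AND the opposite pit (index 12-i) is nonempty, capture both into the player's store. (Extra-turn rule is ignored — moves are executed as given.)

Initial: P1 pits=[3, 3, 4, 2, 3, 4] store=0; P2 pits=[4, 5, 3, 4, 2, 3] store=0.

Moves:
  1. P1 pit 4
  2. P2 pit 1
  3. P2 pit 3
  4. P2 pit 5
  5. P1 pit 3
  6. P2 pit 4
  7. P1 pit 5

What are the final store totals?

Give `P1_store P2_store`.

Answer: 3 4

Derivation:
Move 1: P1 pit4 -> P1=[3,3,4,2,0,5](1) P2=[5,5,3,4,2,3](0)
Move 2: P2 pit1 -> P1=[3,3,4,2,0,5](1) P2=[5,0,4,5,3,4](1)
Move 3: P2 pit3 -> P1=[4,4,4,2,0,5](1) P2=[5,0,4,0,4,5](2)
Move 4: P2 pit5 -> P1=[5,5,5,3,0,5](1) P2=[5,0,4,0,4,0](3)
Move 5: P1 pit3 -> P1=[5,5,5,0,1,6](2) P2=[5,0,4,0,4,0](3)
Move 6: P2 pit4 -> P1=[6,6,5,0,1,6](2) P2=[5,0,4,0,0,1](4)
Move 7: P1 pit5 -> P1=[6,6,5,0,1,0](3) P2=[6,1,5,1,1,1](4)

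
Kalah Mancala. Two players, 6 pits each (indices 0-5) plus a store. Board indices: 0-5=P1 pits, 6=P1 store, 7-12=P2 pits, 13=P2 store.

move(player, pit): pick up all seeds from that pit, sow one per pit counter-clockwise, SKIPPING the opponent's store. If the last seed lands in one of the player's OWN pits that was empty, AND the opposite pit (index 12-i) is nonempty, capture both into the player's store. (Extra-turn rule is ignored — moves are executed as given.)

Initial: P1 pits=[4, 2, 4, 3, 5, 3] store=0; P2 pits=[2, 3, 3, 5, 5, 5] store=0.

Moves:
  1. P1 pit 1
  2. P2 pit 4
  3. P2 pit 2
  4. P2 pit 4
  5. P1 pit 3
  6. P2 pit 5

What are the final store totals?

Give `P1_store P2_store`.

Answer: 1 2

Derivation:
Move 1: P1 pit1 -> P1=[4,0,5,4,5,3](0) P2=[2,3,3,5,5,5](0)
Move 2: P2 pit4 -> P1=[5,1,6,4,5,3](0) P2=[2,3,3,5,0,6](1)
Move 3: P2 pit2 -> P1=[5,1,6,4,5,3](0) P2=[2,3,0,6,1,7](1)
Move 4: P2 pit4 -> P1=[5,1,6,4,5,3](0) P2=[2,3,0,6,0,8](1)
Move 5: P1 pit3 -> P1=[5,1,6,0,6,4](1) P2=[3,3,0,6,0,8](1)
Move 6: P2 pit5 -> P1=[6,2,7,1,7,5](1) P2=[4,3,0,6,0,0](2)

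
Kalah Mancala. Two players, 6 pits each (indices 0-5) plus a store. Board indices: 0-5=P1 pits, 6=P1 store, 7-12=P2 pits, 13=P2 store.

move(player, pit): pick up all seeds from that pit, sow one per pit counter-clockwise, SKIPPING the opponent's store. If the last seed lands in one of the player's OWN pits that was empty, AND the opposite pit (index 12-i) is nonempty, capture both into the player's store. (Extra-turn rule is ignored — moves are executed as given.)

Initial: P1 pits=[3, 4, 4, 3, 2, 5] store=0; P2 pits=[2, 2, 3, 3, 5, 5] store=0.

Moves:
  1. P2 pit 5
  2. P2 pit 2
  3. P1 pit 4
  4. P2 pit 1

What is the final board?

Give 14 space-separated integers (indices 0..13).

Answer: 0 5 5 4 0 6 1 2 0 1 5 6 0 6

Derivation:
Move 1: P2 pit5 -> P1=[4,5,5,4,2,5](0) P2=[2,2,3,3,5,0](1)
Move 2: P2 pit2 -> P1=[0,5,5,4,2,5](0) P2=[2,2,0,4,6,0](6)
Move 3: P1 pit4 -> P1=[0,5,5,4,0,6](1) P2=[2,2,0,4,6,0](6)
Move 4: P2 pit1 -> P1=[0,5,5,4,0,6](1) P2=[2,0,1,5,6,0](6)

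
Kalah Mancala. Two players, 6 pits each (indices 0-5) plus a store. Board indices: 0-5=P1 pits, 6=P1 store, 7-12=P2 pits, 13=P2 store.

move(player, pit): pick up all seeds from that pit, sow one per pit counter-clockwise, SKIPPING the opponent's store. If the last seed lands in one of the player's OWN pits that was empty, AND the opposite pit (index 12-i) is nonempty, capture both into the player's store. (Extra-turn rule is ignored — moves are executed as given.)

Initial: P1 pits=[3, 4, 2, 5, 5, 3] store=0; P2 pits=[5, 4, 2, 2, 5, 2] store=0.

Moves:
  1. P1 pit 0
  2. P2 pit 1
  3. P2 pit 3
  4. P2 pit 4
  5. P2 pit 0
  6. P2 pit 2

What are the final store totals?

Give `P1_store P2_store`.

Answer: 0 3

Derivation:
Move 1: P1 pit0 -> P1=[0,5,3,6,5,3](0) P2=[5,4,2,2,5,2](0)
Move 2: P2 pit1 -> P1=[0,5,3,6,5,3](0) P2=[5,0,3,3,6,3](0)
Move 3: P2 pit3 -> P1=[0,5,3,6,5,3](0) P2=[5,0,3,0,7,4](1)
Move 4: P2 pit4 -> P1=[1,6,4,7,6,3](0) P2=[5,0,3,0,0,5](2)
Move 5: P2 pit0 -> P1=[1,6,4,7,6,3](0) P2=[0,1,4,1,1,6](2)
Move 6: P2 pit2 -> P1=[1,6,4,7,6,3](0) P2=[0,1,0,2,2,7](3)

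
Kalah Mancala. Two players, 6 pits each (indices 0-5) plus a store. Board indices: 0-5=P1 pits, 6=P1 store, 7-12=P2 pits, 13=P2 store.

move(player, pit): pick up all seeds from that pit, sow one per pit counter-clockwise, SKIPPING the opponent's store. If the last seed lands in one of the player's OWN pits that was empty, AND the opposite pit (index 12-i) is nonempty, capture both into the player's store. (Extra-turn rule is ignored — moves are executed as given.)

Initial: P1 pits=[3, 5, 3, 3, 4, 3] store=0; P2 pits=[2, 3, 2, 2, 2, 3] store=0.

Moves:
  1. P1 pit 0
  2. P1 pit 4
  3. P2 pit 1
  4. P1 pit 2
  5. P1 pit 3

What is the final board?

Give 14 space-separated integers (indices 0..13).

Move 1: P1 pit0 -> P1=[0,6,4,4,4,3](0) P2=[2,3,2,2,2,3](0)
Move 2: P1 pit4 -> P1=[0,6,4,4,0,4](1) P2=[3,4,2,2,2,3](0)
Move 3: P2 pit1 -> P1=[0,6,4,4,0,4](1) P2=[3,0,3,3,3,4](0)
Move 4: P1 pit2 -> P1=[0,6,0,5,1,5](2) P2=[3,0,3,3,3,4](0)
Move 5: P1 pit3 -> P1=[0,6,0,0,2,6](3) P2=[4,1,3,3,3,4](0)

Answer: 0 6 0 0 2 6 3 4 1 3 3 3 4 0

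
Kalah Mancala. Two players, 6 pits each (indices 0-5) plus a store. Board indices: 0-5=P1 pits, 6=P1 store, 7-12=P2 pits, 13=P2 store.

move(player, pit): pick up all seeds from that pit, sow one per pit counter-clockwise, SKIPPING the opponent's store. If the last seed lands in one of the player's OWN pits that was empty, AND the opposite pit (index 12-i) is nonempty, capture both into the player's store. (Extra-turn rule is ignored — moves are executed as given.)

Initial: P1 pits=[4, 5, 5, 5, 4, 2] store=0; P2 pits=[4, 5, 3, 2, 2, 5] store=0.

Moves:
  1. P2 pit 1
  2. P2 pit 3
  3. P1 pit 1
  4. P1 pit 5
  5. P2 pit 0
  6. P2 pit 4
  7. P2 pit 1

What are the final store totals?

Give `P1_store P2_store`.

Move 1: P2 pit1 -> P1=[4,5,5,5,4,2](0) P2=[4,0,4,3,3,6](1)
Move 2: P2 pit3 -> P1=[4,5,5,5,4,2](0) P2=[4,0,4,0,4,7](2)
Move 3: P1 pit1 -> P1=[4,0,6,6,5,3](1) P2=[4,0,4,0,4,7](2)
Move 4: P1 pit5 -> P1=[4,0,6,6,5,0](2) P2=[5,1,4,0,4,7](2)
Move 5: P2 pit0 -> P1=[4,0,6,6,5,0](2) P2=[0,2,5,1,5,8](2)
Move 6: P2 pit4 -> P1=[5,1,7,6,5,0](2) P2=[0,2,5,1,0,9](3)
Move 7: P2 pit1 -> P1=[5,1,7,6,5,0](2) P2=[0,0,6,2,0,9](3)

Answer: 2 3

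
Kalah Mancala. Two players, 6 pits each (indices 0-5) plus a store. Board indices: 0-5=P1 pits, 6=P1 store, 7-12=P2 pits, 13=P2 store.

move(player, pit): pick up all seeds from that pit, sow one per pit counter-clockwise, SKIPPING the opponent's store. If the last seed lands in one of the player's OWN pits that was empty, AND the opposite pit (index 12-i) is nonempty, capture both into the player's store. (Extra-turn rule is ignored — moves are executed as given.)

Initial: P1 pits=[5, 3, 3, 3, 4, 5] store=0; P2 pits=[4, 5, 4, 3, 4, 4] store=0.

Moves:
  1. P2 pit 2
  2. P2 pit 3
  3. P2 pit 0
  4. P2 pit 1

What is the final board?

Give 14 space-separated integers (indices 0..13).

Answer: 7 3 3 3 4 5 0 0 0 2 2 8 7 3

Derivation:
Move 1: P2 pit2 -> P1=[5,3,3,3,4,5](0) P2=[4,5,0,4,5,5](1)
Move 2: P2 pit3 -> P1=[6,3,3,3,4,5](0) P2=[4,5,0,0,6,6](2)
Move 3: P2 pit0 -> P1=[6,3,3,3,4,5](0) P2=[0,6,1,1,7,6](2)
Move 4: P2 pit1 -> P1=[7,3,3,3,4,5](0) P2=[0,0,2,2,8,7](3)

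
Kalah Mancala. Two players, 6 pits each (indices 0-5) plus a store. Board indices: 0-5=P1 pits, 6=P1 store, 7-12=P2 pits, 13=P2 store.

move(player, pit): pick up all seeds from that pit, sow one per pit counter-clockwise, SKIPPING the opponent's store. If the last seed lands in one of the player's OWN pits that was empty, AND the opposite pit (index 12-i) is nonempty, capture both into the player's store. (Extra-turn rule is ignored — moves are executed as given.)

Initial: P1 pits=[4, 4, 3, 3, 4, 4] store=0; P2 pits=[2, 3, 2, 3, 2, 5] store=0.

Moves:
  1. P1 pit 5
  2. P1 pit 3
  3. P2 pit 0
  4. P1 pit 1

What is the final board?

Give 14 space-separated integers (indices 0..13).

Answer: 4 0 4 1 6 2 2 0 5 4 4 2 5 0

Derivation:
Move 1: P1 pit5 -> P1=[4,4,3,3,4,0](1) P2=[3,4,3,3,2,5](0)
Move 2: P1 pit3 -> P1=[4,4,3,0,5,1](2) P2=[3,4,3,3,2,5](0)
Move 3: P2 pit0 -> P1=[4,4,3,0,5,1](2) P2=[0,5,4,4,2,5](0)
Move 4: P1 pit1 -> P1=[4,0,4,1,6,2](2) P2=[0,5,4,4,2,5](0)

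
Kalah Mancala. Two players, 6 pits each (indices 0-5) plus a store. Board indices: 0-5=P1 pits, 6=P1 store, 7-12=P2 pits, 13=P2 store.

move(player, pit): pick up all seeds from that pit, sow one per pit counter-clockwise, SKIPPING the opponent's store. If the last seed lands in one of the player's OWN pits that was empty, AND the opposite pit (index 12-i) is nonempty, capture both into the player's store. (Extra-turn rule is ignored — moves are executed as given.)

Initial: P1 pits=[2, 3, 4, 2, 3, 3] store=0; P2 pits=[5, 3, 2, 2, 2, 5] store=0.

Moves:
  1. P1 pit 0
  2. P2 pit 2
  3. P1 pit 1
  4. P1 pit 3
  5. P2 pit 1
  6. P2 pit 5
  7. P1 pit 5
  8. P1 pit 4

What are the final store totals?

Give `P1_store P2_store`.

Move 1: P1 pit0 -> P1=[0,4,5,2,3,3](0) P2=[5,3,2,2,2,5](0)
Move 2: P2 pit2 -> P1=[0,4,5,2,3,3](0) P2=[5,3,0,3,3,5](0)
Move 3: P1 pit1 -> P1=[0,0,6,3,4,4](0) P2=[5,3,0,3,3,5](0)
Move 4: P1 pit3 -> P1=[0,0,6,0,5,5](1) P2=[5,3,0,3,3,5](0)
Move 5: P2 pit1 -> P1=[0,0,6,0,5,5](1) P2=[5,0,1,4,4,5](0)
Move 6: P2 pit5 -> P1=[1,1,7,1,5,5](1) P2=[5,0,1,4,4,0](1)
Move 7: P1 pit5 -> P1=[1,1,7,1,5,0](2) P2=[6,1,2,5,4,0](1)
Move 8: P1 pit4 -> P1=[1,1,7,1,0,1](3) P2=[7,2,3,5,4,0](1)

Answer: 3 1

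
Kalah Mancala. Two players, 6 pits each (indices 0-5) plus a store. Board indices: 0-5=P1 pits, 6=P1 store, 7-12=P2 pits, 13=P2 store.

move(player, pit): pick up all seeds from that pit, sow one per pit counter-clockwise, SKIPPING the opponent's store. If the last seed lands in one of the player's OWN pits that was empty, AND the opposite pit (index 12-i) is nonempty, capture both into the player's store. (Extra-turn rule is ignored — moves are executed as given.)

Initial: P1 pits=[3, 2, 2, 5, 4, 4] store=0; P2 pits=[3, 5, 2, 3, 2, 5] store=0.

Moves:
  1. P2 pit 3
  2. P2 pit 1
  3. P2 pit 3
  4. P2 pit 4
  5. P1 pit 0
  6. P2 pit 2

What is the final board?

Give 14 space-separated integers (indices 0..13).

Move 1: P2 pit3 -> P1=[3,2,2,5,4,4](0) P2=[3,5,2,0,3,6](1)
Move 2: P2 pit1 -> P1=[3,2,2,5,4,4](0) P2=[3,0,3,1,4,7](2)
Move 3: P2 pit3 -> P1=[3,2,2,5,4,4](0) P2=[3,0,3,0,5,7](2)
Move 4: P2 pit4 -> P1=[4,3,3,5,4,4](0) P2=[3,0,3,0,0,8](3)
Move 5: P1 pit0 -> P1=[0,4,4,6,5,4](0) P2=[3,0,3,0,0,8](3)
Move 6: P2 pit2 -> P1=[0,4,4,6,5,4](0) P2=[3,0,0,1,1,9](3)

Answer: 0 4 4 6 5 4 0 3 0 0 1 1 9 3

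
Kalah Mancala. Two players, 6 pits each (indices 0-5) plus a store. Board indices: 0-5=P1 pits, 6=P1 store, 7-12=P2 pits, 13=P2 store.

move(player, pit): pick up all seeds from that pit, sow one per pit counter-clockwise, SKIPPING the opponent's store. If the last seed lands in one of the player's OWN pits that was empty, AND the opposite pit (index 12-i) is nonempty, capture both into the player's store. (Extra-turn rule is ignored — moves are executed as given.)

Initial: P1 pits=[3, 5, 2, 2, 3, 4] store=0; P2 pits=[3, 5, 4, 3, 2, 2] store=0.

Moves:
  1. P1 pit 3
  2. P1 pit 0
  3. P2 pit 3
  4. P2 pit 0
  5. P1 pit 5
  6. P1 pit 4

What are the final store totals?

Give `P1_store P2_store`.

Answer: 7 5

Derivation:
Move 1: P1 pit3 -> P1=[3,5,2,0,4,5](0) P2=[3,5,4,3,2,2](0)
Move 2: P1 pit0 -> P1=[0,6,3,0,4,5](5) P2=[3,5,0,3,2,2](0)
Move 3: P2 pit3 -> P1=[0,6,3,0,4,5](5) P2=[3,5,0,0,3,3](1)
Move 4: P2 pit0 -> P1=[0,6,0,0,4,5](5) P2=[0,6,1,0,3,3](5)
Move 5: P1 pit5 -> P1=[0,6,0,0,4,0](6) P2=[1,7,2,1,3,3](5)
Move 6: P1 pit4 -> P1=[0,6,0,0,0,1](7) P2=[2,8,2,1,3,3](5)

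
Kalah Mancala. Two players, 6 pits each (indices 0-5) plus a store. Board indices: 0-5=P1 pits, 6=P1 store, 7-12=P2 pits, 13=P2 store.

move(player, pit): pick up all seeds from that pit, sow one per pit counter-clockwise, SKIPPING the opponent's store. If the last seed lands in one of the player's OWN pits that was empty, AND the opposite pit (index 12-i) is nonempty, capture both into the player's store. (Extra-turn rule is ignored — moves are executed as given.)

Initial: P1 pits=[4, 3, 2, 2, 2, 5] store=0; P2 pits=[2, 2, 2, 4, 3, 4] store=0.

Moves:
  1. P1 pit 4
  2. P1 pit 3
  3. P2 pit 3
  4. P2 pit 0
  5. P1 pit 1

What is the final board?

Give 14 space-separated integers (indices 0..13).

Move 1: P1 pit4 -> P1=[4,3,2,2,0,6](1) P2=[2,2,2,4,3,4](0)
Move 2: P1 pit3 -> P1=[4,3,2,0,1,7](1) P2=[2,2,2,4,3,4](0)
Move 3: P2 pit3 -> P1=[5,3,2,0,1,7](1) P2=[2,2,2,0,4,5](1)
Move 4: P2 pit0 -> P1=[5,3,2,0,1,7](1) P2=[0,3,3,0,4,5](1)
Move 5: P1 pit1 -> P1=[5,0,3,1,2,7](1) P2=[0,3,3,0,4,5](1)

Answer: 5 0 3 1 2 7 1 0 3 3 0 4 5 1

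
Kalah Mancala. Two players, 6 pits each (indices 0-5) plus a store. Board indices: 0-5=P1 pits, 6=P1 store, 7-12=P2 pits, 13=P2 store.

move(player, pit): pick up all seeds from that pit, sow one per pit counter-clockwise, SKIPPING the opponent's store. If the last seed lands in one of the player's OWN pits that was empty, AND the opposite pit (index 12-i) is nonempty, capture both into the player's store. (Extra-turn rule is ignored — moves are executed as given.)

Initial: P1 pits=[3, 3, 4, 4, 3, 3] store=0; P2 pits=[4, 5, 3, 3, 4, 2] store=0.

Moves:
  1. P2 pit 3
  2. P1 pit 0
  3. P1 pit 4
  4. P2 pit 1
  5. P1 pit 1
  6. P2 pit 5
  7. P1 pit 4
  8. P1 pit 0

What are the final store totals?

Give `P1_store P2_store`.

Answer: 1 3

Derivation:
Move 1: P2 pit3 -> P1=[3,3,4,4,3,3](0) P2=[4,5,3,0,5,3](1)
Move 2: P1 pit0 -> P1=[0,4,5,5,3,3](0) P2=[4,5,3,0,5,3](1)
Move 3: P1 pit4 -> P1=[0,4,5,5,0,4](1) P2=[5,5,3,0,5,3](1)
Move 4: P2 pit1 -> P1=[0,4,5,5,0,4](1) P2=[5,0,4,1,6,4](2)
Move 5: P1 pit1 -> P1=[0,0,6,6,1,5](1) P2=[5,0,4,1,6,4](2)
Move 6: P2 pit5 -> P1=[1,1,7,6,1,5](1) P2=[5,0,4,1,6,0](3)
Move 7: P1 pit4 -> P1=[1,1,7,6,0,6](1) P2=[5,0,4,1,6,0](3)
Move 8: P1 pit0 -> P1=[0,2,7,6,0,6](1) P2=[5,0,4,1,6,0](3)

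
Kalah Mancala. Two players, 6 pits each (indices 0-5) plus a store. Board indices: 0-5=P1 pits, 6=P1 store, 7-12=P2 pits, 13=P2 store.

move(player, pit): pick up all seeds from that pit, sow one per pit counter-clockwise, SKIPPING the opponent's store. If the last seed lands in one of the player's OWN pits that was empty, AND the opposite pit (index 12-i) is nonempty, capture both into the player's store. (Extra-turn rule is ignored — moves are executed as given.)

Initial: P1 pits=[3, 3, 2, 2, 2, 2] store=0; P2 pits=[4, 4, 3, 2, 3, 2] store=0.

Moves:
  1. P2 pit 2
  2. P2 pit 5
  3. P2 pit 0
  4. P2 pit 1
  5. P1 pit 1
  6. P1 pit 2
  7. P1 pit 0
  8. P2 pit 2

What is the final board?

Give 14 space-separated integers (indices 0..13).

Move 1: P2 pit2 -> P1=[3,3,2,2,2,2](0) P2=[4,4,0,3,4,3](0)
Move 2: P2 pit5 -> P1=[4,4,2,2,2,2](0) P2=[4,4,0,3,4,0](1)
Move 3: P2 pit0 -> P1=[4,4,2,2,2,2](0) P2=[0,5,1,4,5,0](1)
Move 4: P2 pit1 -> P1=[4,4,2,2,2,2](0) P2=[0,0,2,5,6,1](2)
Move 5: P1 pit1 -> P1=[4,0,3,3,3,3](0) P2=[0,0,2,5,6,1](2)
Move 6: P1 pit2 -> P1=[4,0,0,4,4,4](0) P2=[0,0,2,5,6,1](2)
Move 7: P1 pit0 -> P1=[0,1,1,5,5,4](0) P2=[0,0,2,5,6,1](2)
Move 8: P2 pit2 -> P1=[0,1,1,5,5,4](0) P2=[0,0,0,6,7,1](2)

Answer: 0 1 1 5 5 4 0 0 0 0 6 7 1 2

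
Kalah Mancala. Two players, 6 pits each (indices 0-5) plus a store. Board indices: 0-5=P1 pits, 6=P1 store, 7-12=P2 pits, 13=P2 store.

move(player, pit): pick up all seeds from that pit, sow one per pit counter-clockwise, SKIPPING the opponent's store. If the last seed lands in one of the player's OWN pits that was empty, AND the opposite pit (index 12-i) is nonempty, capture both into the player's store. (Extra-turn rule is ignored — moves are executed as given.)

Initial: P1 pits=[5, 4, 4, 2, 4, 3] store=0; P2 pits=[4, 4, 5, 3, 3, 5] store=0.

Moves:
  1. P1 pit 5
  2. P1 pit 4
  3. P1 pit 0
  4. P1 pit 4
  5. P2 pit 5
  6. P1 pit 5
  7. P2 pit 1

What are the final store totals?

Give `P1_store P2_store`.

Answer: 3 2

Derivation:
Move 1: P1 pit5 -> P1=[5,4,4,2,4,0](1) P2=[5,5,5,3,3,5](0)
Move 2: P1 pit4 -> P1=[5,4,4,2,0,1](2) P2=[6,6,5,3,3,5](0)
Move 3: P1 pit0 -> P1=[0,5,5,3,1,2](2) P2=[6,6,5,3,3,5](0)
Move 4: P1 pit4 -> P1=[0,5,5,3,0,3](2) P2=[6,6,5,3,3,5](0)
Move 5: P2 pit5 -> P1=[1,6,6,4,0,3](2) P2=[6,6,5,3,3,0](1)
Move 6: P1 pit5 -> P1=[1,6,6,4,0,0](3) P2=[7,7,5,3,3,0](1)
Move 7: P2 pit1 -> P1=[2,7,6,4,0,0](3) P2=[7,0,6,4,4,1](2)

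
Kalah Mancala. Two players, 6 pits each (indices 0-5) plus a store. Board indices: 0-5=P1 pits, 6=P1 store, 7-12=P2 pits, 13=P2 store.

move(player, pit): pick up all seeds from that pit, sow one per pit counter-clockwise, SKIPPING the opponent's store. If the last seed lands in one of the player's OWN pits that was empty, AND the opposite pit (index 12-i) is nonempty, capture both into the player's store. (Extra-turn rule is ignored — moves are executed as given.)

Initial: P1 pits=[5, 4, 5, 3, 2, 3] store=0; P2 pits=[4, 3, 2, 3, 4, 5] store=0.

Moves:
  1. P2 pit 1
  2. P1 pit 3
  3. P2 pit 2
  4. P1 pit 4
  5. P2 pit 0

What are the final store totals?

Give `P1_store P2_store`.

Answer: 2 0

Derivation:
Move 1: P2 pit1 -> P1=[5,4,5,3,2,3](0) P2=[4,0,3,4,5,5](0)
Move 2: P1 pit3 -> P1=[5,4,5,0,3,4](1) P2=[4,0,3,4,5,5](0)
Move 3: P2 pit2 -> P1=[5,4,5,0,3,4](1) P2=[4,0,0,5,6,6](0)
Move 4: P1 pit4 -> P1=[5,4,5,0,0,5](2) P2=[5,0,0,5,6,6](0)
Move 5: P2 pit0 -> P1=[5,4,5,0,0,5](2) P2=[0,1,1,6,7,7](0)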